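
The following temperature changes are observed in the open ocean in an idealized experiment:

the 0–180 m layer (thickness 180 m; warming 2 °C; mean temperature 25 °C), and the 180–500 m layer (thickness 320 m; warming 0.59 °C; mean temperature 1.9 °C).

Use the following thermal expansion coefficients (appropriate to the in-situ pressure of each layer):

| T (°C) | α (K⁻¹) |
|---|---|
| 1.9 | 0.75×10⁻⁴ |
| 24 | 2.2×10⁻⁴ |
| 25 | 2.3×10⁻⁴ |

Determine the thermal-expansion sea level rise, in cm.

Δh ≈ 9.70 cm

Layer 1 at 25 °C → α = 2.3×10⁻⁴ K⁻¹
Layer 2 at 1.9 °C → α = 0.75×10⁻⁴ K⁻¹
Layer 1: 2 × 180 × 2.3×10⁻⁴ = 0.08280 m
Layer 2: 0.75×10⁻⁴ × 320 × 0.59 = 0.01416 m
Δh = 0.08280 + 0.01416 = 0.09696 m ≈ 9.70 cm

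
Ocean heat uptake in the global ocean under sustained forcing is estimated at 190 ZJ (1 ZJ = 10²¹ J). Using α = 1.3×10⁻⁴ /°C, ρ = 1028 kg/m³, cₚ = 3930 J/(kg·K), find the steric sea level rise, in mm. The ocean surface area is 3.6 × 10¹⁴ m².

about 17.0 mm

Per unit area: Q = 190×10²¹ / (3.6×10¹⁴) ≈ 5.278×10⁸ J/m²
Δh = αQ/(ρcₚ) = 1.3×10⁻⁴ × 5.278×10⁸ / (1028 × 3930) ≈ 0.016983 m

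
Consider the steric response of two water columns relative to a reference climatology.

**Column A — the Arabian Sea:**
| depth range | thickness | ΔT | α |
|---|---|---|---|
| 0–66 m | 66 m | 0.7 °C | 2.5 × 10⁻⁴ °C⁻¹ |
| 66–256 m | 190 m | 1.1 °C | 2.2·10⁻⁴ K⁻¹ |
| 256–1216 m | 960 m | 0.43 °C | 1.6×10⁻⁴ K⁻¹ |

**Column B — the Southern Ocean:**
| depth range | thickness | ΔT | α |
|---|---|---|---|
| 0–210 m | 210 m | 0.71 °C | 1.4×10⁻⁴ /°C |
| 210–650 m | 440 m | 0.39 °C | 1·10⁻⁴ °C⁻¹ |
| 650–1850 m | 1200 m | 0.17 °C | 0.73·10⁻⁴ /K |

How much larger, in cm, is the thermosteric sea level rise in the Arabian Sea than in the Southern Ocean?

A Layer 1: 0.7 × 2.5×10⁻⁴ × 66 = 0.01155 m
A 66–256 m: 1.1 × 190 × 2.2×10⁻⁴ = 0.04598 m
A 256–1216 m: 1.6×10⁻⁴ × 0.43 × 960 = 0.066048 m
A total: 0.123578 m
B 0–210 m: 1.4×10⁻⁴ × 0.71 × 210 = 0.020874 m
B 0.39 × 440 × 1×10⁻⁴ = 0.01716 m
B 650–1850 m: 1200 × 0.73×10⁻⁴ × 0.17 = 0.014892 m
B total: 0.052926 m
Difference: 0.123578 − 0.052926 = 0.070652 m

7.1 cm larger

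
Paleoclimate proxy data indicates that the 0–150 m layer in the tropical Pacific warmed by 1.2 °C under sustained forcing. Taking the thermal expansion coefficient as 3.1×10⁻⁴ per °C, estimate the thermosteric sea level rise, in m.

Δh = αΔT·H = 3.1×10⁻⁴ × 1.2 × 150 = 0.05580 m

Δh = 0.056 m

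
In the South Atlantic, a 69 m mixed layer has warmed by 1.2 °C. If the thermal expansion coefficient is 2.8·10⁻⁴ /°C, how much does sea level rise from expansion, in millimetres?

Δh ≈ 23 mm

Δh = αΔT·H = 2.8×10⁻⁴ × 1.2 × 69 = 0.023184 m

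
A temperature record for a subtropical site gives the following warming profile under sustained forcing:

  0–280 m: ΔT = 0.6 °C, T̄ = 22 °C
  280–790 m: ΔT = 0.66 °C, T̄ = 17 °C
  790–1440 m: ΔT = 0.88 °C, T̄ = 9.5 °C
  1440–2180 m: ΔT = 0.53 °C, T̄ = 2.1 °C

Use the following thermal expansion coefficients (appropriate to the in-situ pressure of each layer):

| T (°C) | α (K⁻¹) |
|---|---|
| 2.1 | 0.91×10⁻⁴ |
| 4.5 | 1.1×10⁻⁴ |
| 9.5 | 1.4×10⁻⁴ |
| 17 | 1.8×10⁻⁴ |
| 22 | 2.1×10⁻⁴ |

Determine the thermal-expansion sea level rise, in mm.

212 mm

Layer 1 at 22 °C → α = 2.1×10⁻⁴ K⁻¹
Layer 2 at 17 °C → α = 1.8×10⁻⁴ K⁻¹
Layer 3 at 9.5 °C → α = 1.4×10⁻⁴ K⁻¹
Layer 4 at 2.1 °C → α = 0.91×10⁻⁴ K⁻¹
Layer 1: 2.1×10⁻⁴ × 0.6 × 280 = 0.03528 m
510 × 1.8×10⁻⁴ × 0.66 = 0.060588 m
1.4×10⁻⁴ × 0.88 × 650 = 0.08008 m
Layer 4: 740 × 0.91×10⁻⁴ × 0.53 = 0.0356902 m
Δh = 0.03528 + 0.060588 + 0.08008 + 0.0356902 = 0.2116382 m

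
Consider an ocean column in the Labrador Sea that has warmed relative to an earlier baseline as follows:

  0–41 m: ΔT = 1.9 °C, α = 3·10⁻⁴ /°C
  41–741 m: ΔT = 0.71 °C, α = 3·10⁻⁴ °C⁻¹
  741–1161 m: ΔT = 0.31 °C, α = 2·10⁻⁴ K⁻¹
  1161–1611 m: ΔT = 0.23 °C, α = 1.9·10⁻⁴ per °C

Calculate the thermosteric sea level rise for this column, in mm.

Layer 1: 41 × 3×10⁻⁴ × 1.9 = 0.02337 m
41–741 m: 0.71 × 3×10⁻⁴ × 700 = 0.14910 m
741–1161 m: 2×10⁻⁴ × 0.31 × 420 = 0.02604 m
Layer 4: 0.23 × 450 × 1.9×10⁻⁴ = 0.019665 m
Δh = 0.02337 + 0.14910 + 0.02604 + 0.019665 = 0.218175 m ≈ 218 mm

Δh = 218 mm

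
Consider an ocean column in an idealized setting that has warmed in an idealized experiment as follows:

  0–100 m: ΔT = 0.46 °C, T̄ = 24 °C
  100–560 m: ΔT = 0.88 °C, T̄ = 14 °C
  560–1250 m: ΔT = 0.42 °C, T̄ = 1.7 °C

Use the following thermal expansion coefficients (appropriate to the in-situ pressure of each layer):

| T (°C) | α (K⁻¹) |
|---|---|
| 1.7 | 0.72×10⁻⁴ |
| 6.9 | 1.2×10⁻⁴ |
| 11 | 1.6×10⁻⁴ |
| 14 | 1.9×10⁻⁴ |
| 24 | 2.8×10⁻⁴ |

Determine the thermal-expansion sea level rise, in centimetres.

11.1 cm of thermosteric rise

Layer 1 at 24 °C → α = 2.8×10⁻⁴ K⁻¹
Layer 2 at 14 °C → α = 1.9×10⁻⁴ K⁻¹
Layer 3 at 1.7 °C → α = 0.72×10⁻⁴ K⁻¹
0–100 m: 100 × 2.8×10⁻⁴ × 0.46 = 0.01288 m
Layer 2: 0.88 × 1.9×10⁻⁴ × 460 = 0.076912 m
Layer 3: 690 × 0.42 × 0.72×10⁻⁴ = 0.0208656 m
Δh = 0.01288 + 0.076912 + 0.0208656 = 0.1106576 m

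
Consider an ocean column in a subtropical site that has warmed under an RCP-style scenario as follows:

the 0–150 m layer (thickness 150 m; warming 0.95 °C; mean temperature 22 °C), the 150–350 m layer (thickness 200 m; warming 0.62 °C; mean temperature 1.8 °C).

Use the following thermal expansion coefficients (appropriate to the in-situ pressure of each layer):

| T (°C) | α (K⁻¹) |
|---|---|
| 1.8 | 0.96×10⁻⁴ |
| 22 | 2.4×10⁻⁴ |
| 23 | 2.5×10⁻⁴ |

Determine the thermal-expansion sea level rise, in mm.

Layer 1 at 22 °C → α = 2.4×10⁻⁴ K⁻¹
Layer 2 at 1.8 °C → α = 0.96×10⁻⁴ K⁻¹
Layer 1: 0.95 × 150 × 2.4×10⁻⁴ = 0.03420 m
Layer 2: 0.62 × 200 × 0.96×10⁻⁴ = 0.011904 m
Δh = 0.03420 + 0.011904 = 0.046104 m

Δh = 46 mm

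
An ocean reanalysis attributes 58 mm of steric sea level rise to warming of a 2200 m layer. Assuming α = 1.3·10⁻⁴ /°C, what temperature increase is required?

about 0.203 °C

ΔT = Δh/(αH) = 0.058 / (1.3×10⁻⁴ × 2200) ≈ 0.2028 °C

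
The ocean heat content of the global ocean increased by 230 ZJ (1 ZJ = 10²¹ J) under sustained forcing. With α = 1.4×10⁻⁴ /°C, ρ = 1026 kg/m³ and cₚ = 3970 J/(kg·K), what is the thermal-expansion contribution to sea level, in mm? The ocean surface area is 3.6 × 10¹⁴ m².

22 mm

Per unit area: Q = 230×10²¹ / (3.6×10¹⁴) ≈ 6.389×10⁸ J/m²
Δh = αQ/(ρcₚ) = 1.4×10⁻⁴ × 6.389×10⁸ / (1026 × 3970) ≈ 0.02196 m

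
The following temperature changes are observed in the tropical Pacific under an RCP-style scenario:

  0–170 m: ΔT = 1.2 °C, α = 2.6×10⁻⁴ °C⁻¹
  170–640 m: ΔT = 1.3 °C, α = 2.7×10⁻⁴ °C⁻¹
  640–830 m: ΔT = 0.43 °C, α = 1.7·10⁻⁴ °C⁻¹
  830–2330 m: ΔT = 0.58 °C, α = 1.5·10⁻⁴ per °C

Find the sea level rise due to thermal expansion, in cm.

Layer 1: 170 × 2.6×10⁻⁴ × 1.2 = 0.05304 m
1.3 × 470 × 2.7×10⁻⁴ = 0.16497 m
190 × 1.7×10⁻⁴ × 0.43 = 0.013889 m
0.58 × 1.5×10⁻⁴ × 1500 = 0.13050 m
Δh = 0.05304 + 0.16497 + 0.013889 + 0.13050 = 0.362399 m ≈ 36 cm

about 36 cm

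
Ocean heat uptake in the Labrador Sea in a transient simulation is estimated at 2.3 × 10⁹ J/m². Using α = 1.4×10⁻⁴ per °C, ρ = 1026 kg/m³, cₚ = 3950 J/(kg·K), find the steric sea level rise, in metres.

0.0795 m

Δh = αQ/(ρcₚ) = 1.4×10⁻⁴ × 2.3×10⁹ / (1026 × 3950) ≈ 0.079453 m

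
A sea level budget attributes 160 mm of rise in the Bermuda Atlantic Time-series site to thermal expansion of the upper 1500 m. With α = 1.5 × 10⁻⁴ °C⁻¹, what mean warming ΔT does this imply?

ΔT = Δh/(αH) = 0.16 / (1.5×10⁻⁴ × 1500) ≈ 0.7111 K

about 0.711 K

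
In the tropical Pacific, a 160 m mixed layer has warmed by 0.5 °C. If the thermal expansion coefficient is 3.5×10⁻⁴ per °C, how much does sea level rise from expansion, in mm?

Δh = αΔT·H = 3.5×10⁻⁴ × 0.5 × 160 = 0.02800 m

Δh ≈ 28.0 mm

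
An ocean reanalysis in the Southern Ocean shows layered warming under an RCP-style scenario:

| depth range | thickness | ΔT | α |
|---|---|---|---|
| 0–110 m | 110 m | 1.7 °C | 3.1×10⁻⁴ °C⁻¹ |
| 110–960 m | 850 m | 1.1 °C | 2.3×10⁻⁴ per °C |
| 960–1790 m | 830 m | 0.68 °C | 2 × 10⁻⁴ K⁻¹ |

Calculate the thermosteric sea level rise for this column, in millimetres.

0–110 m: 3.1×10⁻⁴ × 110 × 1.7 = 0.05797 m
850 × 1.1 × 2.3×10⁻⁴ = 0.21505 m
Layer 3: 830 × 0.68 × 2×10⁻⁴ = 0.11288 m
Δh = 0.05797 + 0.21505 + 0.11288 = 0.38590 m

about 386 mm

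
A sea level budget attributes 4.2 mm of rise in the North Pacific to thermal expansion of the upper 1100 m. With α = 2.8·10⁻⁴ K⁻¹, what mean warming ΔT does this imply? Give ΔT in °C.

ΔT = Δh/(αH) = 0.0042 / (2.8×10⁻⁴ × 1100) ≈ 0.01364 °C

0.014 °C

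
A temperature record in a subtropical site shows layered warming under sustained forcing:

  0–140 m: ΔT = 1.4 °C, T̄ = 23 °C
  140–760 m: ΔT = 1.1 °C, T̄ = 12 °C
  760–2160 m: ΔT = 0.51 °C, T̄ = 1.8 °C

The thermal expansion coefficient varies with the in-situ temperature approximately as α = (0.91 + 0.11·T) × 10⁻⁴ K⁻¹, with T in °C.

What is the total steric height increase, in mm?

299 mm

Layer 1: α = (0.91 + 0.11×23)×10⁻⁴ = 3.44×10⁻⁴ K⁻¹
Layer 2: α = (0.91 + 0.11×12)×10⁻⁴ = 2.23×10⁻⁴ K⁻¹
Layer 3: α = (0.91 + 0.11×1.8)×10⁻⁴ = 1.108×10⁻⁴ K⁻¹
Layer 1: 3.44×10⁻⁴ × 1.4 × 140 = 0.067424 m
620 × 2.23×10⁻⁴ × 1.1 = 0.152086 m
760–2160 m: 0.51 × 1400 × 1.108×10⁻⁴ = 0.0791112 m
Δh = 0.067424 + 0.152086 + 0.0791112 = 0.2986212 m ≈ 299 mm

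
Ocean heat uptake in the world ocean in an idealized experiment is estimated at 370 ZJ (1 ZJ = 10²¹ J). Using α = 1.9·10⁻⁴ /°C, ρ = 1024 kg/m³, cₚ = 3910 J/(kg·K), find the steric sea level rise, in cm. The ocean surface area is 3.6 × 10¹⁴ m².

Per unit area: Q = 370×10²¹ / (3.6×10¹⁴) ≈ 1.028×10⁹ J/m²
Δh = αQ/(ρcₚ) = 1.9×10⁻⁴ × 1.028×10⁹ / (1024 × 3910) ≈ 0.048783 m

Δh ≈ 4.9 cm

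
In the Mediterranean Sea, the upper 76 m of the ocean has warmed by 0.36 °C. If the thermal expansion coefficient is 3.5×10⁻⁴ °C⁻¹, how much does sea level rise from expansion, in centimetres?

Δh = αΔT·H = 3.5×10⁻⁴ × 0.36 × 76 = 0.009576 m

Δh ≈ 0.958 cm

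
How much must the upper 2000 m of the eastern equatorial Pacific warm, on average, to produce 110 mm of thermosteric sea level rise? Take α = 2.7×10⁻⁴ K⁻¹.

0.204 K

ΔT = Δh/(αH) = 0.11 / (2.7×10⁻⁴ × 2000) ≈ 0.2037 K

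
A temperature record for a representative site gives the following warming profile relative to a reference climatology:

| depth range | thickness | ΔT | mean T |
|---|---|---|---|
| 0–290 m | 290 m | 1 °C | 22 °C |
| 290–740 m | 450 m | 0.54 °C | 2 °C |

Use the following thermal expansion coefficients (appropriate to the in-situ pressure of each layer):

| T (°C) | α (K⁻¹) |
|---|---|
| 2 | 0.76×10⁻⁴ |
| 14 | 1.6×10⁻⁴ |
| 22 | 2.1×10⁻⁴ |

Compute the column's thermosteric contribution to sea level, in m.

Layer 1 at 22 °C → α = 2.1×10⁻⁴ K⁻¹
Layer 2 at 2 °C → α = 0.76×10⁻⁴ K⁻¹
0–290 m: 2.1×10⁻⁴ × 1 × 290 = 0.06090 m
290–740 m: 0.76×10⁻⁴ × 450 × 0.54 = 0.018468 m
Δh = 0.06090 + 0.018468 = 0.079368 m ≈ 0.079 m

0.079 m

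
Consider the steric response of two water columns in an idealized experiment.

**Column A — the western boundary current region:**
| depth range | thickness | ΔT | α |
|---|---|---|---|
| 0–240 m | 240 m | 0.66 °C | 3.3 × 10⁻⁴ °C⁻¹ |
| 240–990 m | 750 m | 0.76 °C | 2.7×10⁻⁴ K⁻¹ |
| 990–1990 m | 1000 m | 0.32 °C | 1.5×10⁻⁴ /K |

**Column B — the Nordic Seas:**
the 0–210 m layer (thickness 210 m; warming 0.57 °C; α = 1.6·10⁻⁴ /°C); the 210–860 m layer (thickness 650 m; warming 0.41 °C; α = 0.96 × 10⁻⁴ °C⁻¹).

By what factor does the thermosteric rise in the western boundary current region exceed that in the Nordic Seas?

5.68

A 3.3×10⁻⁴ × 240 × 0.66 = 0.052272 m
A 750 × 0.76 × 2.7×10⁻⁴ = 0.15390 m
A Layer 3: 1000 × 1.5×10⁻⁴ × 0.32 = 0.04800 m
A total: 0.254172 m
B 0–210 m: 210 × 0.57 × 1.6×10⁻⁴ = 0.019152 m
B 210–860 m: 0.96×10⁻⁴ × 650 × 0.41 = 0.025584 m
B total: 0.044736 m
Ratio: 0.254172 / 0.044736 ≈ 5.682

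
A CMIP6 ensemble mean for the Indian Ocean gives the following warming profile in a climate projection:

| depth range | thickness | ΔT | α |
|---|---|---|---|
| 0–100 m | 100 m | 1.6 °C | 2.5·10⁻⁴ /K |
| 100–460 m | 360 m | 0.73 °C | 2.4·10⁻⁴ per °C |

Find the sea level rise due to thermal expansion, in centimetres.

Δh ≈ 10.3 cm

100 × 2.5×10⁻⁴ × 1.6 = 0.04000 m
100–460 m: 360 × 2.4×10⁻⁴ × 0.73 = 0.063072 m
Δh = 0.04000 + 0.063072 = 0.103072 m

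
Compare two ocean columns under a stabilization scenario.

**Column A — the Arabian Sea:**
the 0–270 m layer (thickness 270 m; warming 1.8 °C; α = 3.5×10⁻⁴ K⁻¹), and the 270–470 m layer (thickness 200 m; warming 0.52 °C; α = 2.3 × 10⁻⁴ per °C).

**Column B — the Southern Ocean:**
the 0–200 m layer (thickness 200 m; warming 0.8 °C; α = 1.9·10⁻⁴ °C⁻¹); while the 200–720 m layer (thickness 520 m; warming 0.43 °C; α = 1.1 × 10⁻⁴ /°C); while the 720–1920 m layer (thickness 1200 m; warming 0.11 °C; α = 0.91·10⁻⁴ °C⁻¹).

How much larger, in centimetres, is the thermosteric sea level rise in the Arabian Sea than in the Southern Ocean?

A 3.5×10⁻⁴ × 1.8 × 270 = 0.17010 m
A Layer 2: 200 × 0.52 × 2.3×10⁻⁴ = 0.02392 m
A total: 0.19402 m
B Layer 1: 200 × 1.9×10⁻⁴ × 0.8 = 0.03040 m
B 200–720 m: 520 × 0.43 × 1.1×10⁻⁴ = 0.024596 m
B 720–1920 m: 0.91×10⁻⁴ × 1200 × 0.11 = 0.012012 m
B total: 0.067008 m
Difference: 0.19402 − 0.067008 = 0.127012 m

13 cm larger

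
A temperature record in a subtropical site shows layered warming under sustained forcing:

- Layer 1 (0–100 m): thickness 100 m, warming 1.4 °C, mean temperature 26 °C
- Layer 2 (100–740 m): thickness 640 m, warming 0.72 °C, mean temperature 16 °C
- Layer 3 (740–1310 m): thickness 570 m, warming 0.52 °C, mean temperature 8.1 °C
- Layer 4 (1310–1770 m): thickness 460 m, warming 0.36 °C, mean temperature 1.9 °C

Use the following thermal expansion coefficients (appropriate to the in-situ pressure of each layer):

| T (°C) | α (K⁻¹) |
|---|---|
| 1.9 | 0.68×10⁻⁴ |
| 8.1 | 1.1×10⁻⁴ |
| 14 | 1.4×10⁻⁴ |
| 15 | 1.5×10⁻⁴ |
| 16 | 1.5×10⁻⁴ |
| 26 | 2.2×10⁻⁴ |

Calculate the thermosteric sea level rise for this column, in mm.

Layer 1 at 26 °C → α = 2.2×10⁻⁴ K⁻¹
Layer 2 at 16 °C → α = 1.5×10⁻⁴ K⁻¹
Layer 3 at 8.1 °C → α = 1.1×10⁻⁴ K⁻¹
Layer 4 at 1.9 °C → α = 0.68×10⁻⁴ K⁻¹
2.2×10⁻⁴ × 1.4 × 100 = 0.03080 m
0.72 × 1.5×10⁻⁴ × 640 = 0.06912 m
Layer 3: 1.1×10⁻⁴ × 0.52 × 570 = 0.032604 m
1310–1770 m: 460 × 0.68×10⁻⁴ × 0.36 = 0.0112608 m
Δh = 0.03080 + 0.06912 + 0.032604 + 0.0112608 = 0.1437848 m ≈ 140 mm

140 mm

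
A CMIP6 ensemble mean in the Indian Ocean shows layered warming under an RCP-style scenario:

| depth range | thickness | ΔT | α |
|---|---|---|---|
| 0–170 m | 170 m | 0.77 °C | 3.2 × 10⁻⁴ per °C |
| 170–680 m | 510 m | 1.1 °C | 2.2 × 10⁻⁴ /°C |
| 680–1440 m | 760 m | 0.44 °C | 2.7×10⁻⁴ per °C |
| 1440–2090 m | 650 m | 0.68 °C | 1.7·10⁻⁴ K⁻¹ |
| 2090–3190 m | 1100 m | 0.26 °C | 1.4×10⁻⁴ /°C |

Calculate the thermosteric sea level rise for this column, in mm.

370 mm

0–170 m: 0.77 × 3.2×10⁻⁴ × 170 = 0.041888 m
1.1 × 2.2×10⁻⁴ × 510 = 0.12342 m
680–1440 m: 760 × 2.7×10⁻⁴ × 0.44 = 0.090288 m
0.68 × 650 × 1.7×10⁻⁴ = 0.07514 m
2090–3190 m: 1100 × 1.4×10⁻⁴ × 0.26 = 0.04004 m
Δh = 0.041888 + 0.12342 + 0.090288 + 0.07514 + 0.04004 = 0.370776 m ≈ 370 mm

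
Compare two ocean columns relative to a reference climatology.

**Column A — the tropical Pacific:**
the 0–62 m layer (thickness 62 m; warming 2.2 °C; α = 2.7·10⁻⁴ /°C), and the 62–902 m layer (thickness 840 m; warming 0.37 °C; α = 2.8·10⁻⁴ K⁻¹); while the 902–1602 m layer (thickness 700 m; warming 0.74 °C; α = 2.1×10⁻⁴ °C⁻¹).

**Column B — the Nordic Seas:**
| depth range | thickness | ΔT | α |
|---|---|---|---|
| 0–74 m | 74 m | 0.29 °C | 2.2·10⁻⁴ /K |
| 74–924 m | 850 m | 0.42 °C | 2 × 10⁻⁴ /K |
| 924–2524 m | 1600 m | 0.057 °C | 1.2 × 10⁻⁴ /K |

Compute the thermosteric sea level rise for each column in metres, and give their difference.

A 2.7×10⁻⁴ × 2.2 × 62 = 0.036828 m
A Layer 2: 840 × 2.8×10⁻⁴ × 0.37 = 0.087024 m
A 0.74 × 2.1×10⁻⁴ × 700 = 0.10878 m
A total: 0.232632 m
B 0–74 m: 0.29 × 2.2×10⁻⁴ × 74 = 0.0047212 m
B 74–924 m: 850 × 0.42 × 2×10⁻⁴ = 0.07140 m
B 1.2×10⁻⁴ × 1600 × 0.057 = 0.010944 m
B total: 0.0870652 m
Difference: 0.232632 − 0.0870652 = 0.1455668 m

Δh_A ≈ 0.233 m, Δh_B ≈ 0.0871 m; difference ≈ 0.146 m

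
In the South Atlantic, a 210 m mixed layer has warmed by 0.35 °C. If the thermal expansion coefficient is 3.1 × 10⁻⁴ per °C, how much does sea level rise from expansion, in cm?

Δh = αΔT·H = 3.1×10⁻⁴ × 0.35 × 210 = 0.022785 m

Δh ≈ 2.28 cm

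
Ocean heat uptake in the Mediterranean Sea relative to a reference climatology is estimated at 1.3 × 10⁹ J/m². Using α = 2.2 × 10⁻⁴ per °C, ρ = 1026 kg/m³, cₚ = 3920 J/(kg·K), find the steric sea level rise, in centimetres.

7.11 cm of thermosteric rise

Δh = αQ/(ρcₚ) = 2.2×10⁻⁴ × 1.3×10⁹ / (1026 × 3920) ≈ 0.07111 m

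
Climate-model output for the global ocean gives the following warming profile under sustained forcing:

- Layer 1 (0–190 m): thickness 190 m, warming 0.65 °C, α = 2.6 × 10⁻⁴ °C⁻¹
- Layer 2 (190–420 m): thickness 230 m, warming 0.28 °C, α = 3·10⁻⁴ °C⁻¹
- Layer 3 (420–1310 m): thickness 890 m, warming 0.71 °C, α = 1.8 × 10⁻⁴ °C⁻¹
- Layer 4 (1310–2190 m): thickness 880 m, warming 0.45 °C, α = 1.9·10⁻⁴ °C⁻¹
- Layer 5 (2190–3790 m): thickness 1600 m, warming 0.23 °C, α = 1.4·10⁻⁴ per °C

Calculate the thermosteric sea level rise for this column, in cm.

29.2 cm

0.65 × 2.6×10⁻⁴ × 190 = 0.03211 m
190–420 m: 230 × 3×10⁻⁴ × 0.28 = 0.01932 m
420–1310 m: 1.8×10⁻⁴ × 890 × 0.71 = 0.113742 m
880 × 1.9×10⁻⁴ × 0.45 = 0.07524 m
0.23 × 1.4×10⁻⁴ × 1600 = 0.05152 m
Δh = 0.03211 + 0.01932 + 0.113742 + 0.07524 + 0.05152 = 0.291932 m ≈ 29.2 cm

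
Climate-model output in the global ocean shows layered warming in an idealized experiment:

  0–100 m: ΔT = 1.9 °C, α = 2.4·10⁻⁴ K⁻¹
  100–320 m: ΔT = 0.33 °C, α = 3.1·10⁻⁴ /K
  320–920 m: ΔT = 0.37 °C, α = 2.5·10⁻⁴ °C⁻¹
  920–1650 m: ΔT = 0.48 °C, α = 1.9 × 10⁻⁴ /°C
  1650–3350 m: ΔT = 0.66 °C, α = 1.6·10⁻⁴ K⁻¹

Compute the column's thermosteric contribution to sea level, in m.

0.370 m of thermosteric rise

Layer 1: 2.4×10⁻⁴ × 100 × 1.9 = 0.04560 m
Layer 2: 220 × 0.33 × 3.1×10⁻⁴ = 0.022506 m
Layer 3: 0.37 × 2.5×10⁻⁴ × 600 = 0.05550 m
730 × 0.48 × 1.9×10⁻⁴ = 0.066576 m
1650–3350 m: 1700 × 1.6×10⁻⁴ × 0.66 = 0.17952 m
Δh = 0.04560 + 0.022506 + 0.05550 + 0.066576 + 0.17952 = 0.369702 m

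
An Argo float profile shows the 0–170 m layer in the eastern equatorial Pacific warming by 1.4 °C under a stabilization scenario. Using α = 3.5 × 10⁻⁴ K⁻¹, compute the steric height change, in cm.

Δh = αΔT·H = 3.5×10⁻⁴ × 1.4 × 170 = 0.08330 m

Δh = 8.33 cm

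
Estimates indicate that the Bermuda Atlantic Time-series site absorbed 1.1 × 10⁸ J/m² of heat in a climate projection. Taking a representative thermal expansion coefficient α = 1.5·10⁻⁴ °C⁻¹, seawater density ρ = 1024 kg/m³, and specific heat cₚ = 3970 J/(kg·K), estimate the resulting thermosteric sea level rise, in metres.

Δh = 0.0041 m

Δh = αQ/(ρcₚ) = 1.5×10⁻⁴ × 1.1×10⁸ / (1024 × 3970) ≈ 0.0040588 m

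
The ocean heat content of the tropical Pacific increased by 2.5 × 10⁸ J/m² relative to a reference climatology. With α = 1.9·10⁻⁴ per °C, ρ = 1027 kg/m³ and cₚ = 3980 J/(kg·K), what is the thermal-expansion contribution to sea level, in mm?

Δh = αQ/(ρcₚ) = 1.9×10⁻⁴ × 2.5×10⁸ / (1027 × 3980) ≈ 0.011621 m

12 mm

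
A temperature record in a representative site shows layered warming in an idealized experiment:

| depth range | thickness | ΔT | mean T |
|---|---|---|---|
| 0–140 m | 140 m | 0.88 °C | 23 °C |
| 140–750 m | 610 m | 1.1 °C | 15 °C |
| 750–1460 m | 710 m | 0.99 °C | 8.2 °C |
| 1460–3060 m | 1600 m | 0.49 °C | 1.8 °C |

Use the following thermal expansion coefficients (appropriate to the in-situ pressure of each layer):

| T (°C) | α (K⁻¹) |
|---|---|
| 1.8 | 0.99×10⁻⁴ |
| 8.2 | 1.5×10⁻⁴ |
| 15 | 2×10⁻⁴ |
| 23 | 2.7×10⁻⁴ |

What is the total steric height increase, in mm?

Layer 1 at 23 °C → α = 2.7×10⁻⁴ K⁻¹
Layer 2 at 15 °C → α = 2×10⁻⁴ K⁻¹
Layer 3 at 8.2 °C → α = 1.5×10⁻⁴ K⁻¹
Layer 4 at 1.8 °C → α = 0.99×10⁻⁴ K⁻¹
2.7×10⁻⁴ × 140 × 0.88 = 0.033264 m
Layer 2: 610 × 2×10⁻⁴ × 1.1 = 0.13420 m
1.5×10⁻⁴ × 710 × 0.99 = 0.105435 m
1600 × 0.99×10⁻⁴ × 0.49 = 0.077616 m
Δh = 0.033264 + 0.13420 + 0.105435 + 0.077616 = 0.350515 m

351 mm of thermosteric rise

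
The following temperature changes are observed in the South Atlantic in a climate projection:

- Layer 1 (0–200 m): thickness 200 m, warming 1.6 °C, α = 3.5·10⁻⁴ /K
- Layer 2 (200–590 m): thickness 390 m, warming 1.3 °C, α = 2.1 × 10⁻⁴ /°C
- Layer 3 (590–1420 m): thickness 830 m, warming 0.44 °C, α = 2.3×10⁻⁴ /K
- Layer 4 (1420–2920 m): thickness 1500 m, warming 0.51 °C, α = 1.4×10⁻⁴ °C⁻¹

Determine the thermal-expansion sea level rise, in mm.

1.6 × 3.5×10⁻⁴ × 200 = 0.11200 m
200–590 m: 1.3 × 2.1×10⁻⁴ × 390 = 0.10647 m
0.44 × 830 × 2.3×10⁻⁴ = 0.083996 m
1420–2920 m: 1.4×10⁻⁴ × 1500 × 0.51 = 0.10710 m
Δh = 0.11200 + 0.10647 + 0.083996 + 0.10710 = 0.409566 m

about 410 mm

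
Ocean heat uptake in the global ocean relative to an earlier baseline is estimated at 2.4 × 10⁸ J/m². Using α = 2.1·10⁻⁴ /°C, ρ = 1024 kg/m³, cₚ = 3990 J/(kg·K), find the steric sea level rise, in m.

Δh ≈ 0.0123 m

Δh = αQ/(ρcₚ) = 2.1×10⁻⁴ × 2.4×10⁸ / (1024 × 3990) ≈ 0.012336 m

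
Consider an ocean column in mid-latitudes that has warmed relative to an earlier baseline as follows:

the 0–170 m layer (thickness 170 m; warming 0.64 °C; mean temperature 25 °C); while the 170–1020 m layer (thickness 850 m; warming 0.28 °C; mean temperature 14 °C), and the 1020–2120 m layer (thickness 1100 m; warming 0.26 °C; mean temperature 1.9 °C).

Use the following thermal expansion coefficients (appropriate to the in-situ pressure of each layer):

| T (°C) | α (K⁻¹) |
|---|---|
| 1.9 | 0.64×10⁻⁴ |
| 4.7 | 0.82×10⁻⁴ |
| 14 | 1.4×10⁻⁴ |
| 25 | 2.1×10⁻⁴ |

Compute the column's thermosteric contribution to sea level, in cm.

Δh = 7.45 cm

Layer 1 at 25 °C → α = 2.1×10⁻⁴ K⁻¹
Layer 2 at 14 °C → α = 1.4×10⁻⁴ K⁻¹
Layer 3 at 1.9 °C → α = 0.64×10⁻⁴ K⁻¹
170 × 0.64 × 2.1×10⁻⁴ = 0.022848 m
1.4×10⁻⁴ × 0.28 × 850 = 0.03332 m
Layer 3: 0.26 × 0.64×10⁻⁴ × 1100 = 0.018304 m
Δh = 0.022848 + 0.03332 + 0.018304 = 0.074472 m ≈ 7.45 cm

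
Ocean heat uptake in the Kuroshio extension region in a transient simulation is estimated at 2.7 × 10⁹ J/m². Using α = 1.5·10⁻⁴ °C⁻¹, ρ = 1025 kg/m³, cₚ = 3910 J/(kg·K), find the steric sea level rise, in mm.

about 101 mm

Δh = αQ/(ρcₚ) = 1.5×10⁻⁴ × 2.7×10⁹ / (1025 × 3910) ≈ 0.10105 m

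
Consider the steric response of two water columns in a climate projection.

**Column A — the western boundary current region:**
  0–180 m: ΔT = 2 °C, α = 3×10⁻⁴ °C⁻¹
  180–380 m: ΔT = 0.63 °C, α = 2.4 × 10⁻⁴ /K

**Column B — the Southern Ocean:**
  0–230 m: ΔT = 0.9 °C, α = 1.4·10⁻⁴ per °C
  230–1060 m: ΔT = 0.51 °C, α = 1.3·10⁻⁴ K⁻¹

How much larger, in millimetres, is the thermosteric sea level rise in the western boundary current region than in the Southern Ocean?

A Layer 1: 180 × 3×10⁻⁴ × 2 = 0.10800 m
A Layer 2: 2.4×10⁻⁴ × 200 × 0.63 = 0.03024 m
A total: 0.13824 m
B 0–230 m: 230 × 1.4×10⁻⁴ × 0.9 = 0.02898 m
B 0.51 × 1.3×10⁻⁴ × 830 = 0.055029 m
B total: 0.084009 m
Difference: 0.13824 − 0.084009 = 0.054231 m

Δh_A − Δh_B ≈ 54 mm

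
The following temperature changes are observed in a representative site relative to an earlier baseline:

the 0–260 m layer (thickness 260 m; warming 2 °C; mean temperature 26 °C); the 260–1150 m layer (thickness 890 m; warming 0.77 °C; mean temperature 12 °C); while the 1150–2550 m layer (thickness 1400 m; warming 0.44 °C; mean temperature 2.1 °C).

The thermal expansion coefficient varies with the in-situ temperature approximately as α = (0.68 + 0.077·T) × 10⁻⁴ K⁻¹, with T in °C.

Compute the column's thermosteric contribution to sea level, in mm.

Δh = 301 mm

Layer 1: α = (0.68 + 0.077×26)×10⁻⁴ = 2.682×10⁻⁴ K⁻¹
Layer 2: α = (0.68 + 0.077×12)×10⁻⁴ = 1.604×10⁻⁴ K⁻¹
Layer 3: α = (0.68 + 0.077×2.1)×10⁻⁴ = 0.8417×10⁻⁴ K⁻¹
Layer 1: 260 × 2 × 2.682×10⁻⁴ = 0.139464 m
Layer 2: 890 × 1.604×10⁻⁴ × 0.77 = 0.10992212 m
1150–2550 m: 1400 × 0.44 × 0.8417×10⁻⁴ = 0.05184872 m
Δh = 0.139464 + 0.10992212 + 0.05184872 = 0.30123484 m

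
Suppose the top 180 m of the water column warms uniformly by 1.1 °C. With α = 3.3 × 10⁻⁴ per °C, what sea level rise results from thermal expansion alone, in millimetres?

Δh = αΔT·H = 3.3×10⁻⁴ × 1.1 × 180 = 0.06534 m

65.3 mm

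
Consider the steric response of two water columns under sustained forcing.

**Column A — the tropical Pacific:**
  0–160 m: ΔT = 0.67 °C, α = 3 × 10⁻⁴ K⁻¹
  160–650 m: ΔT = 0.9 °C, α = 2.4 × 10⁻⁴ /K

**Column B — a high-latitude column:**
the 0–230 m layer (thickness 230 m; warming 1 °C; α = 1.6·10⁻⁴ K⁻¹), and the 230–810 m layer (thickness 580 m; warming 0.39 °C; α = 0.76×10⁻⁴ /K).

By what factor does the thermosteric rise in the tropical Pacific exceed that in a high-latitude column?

a factor of 2.56

A 0.67 × 160 × 3×10⁻⁴ = 0.03216 m
A 490 × 0.9 × 2.4×10⁻⁴ = 0.10584 m
A total: 0.13800 m
B 0–230 m: 1.6×10⁻⁴ × 230 × 1 = 0.03680 m
B 580 × 0.76×10⁻⁴ × 0.39 = 0.0171912 m
B total: 0.0539912 m
Ratio: 0.13800 / 0.0539912 ≈ 2.556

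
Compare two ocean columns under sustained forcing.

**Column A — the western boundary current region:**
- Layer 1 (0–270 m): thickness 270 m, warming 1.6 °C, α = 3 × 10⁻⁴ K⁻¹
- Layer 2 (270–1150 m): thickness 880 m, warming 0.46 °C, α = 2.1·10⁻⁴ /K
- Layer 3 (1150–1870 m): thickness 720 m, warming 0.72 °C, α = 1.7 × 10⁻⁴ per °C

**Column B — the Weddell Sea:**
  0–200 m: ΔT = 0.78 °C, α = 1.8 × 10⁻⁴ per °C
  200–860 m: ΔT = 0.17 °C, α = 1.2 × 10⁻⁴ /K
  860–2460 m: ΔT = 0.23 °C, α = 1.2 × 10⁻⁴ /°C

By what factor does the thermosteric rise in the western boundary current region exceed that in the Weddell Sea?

≈ 3.53×

A 0–270 m: 270 × 3×10⁻⁴ × 1.6 = 0.12960 m
A 270–1150 m: 880 × 0.46 × 2.1×10⁻⁴ = 0.085008 m
A 1150–1870 m: 720 × 0.72 × 1.7×10⁻⁴ = 0.088128 m
A total: 0.302736 m
B 0–200 m: 1.8×10⁻⁴ × 0.78 × 200 = 0.02808 m
B 1.2×10⁻⁴ × 660 × 0.17 = 0.013464 m
B Layer 3: 0.23 × 1600 × 1.2×10⁻⁴ = 0.04416 m
B total: 0.085704 m
Ratio: 0.302736 / 0.085704 ≈ 3.532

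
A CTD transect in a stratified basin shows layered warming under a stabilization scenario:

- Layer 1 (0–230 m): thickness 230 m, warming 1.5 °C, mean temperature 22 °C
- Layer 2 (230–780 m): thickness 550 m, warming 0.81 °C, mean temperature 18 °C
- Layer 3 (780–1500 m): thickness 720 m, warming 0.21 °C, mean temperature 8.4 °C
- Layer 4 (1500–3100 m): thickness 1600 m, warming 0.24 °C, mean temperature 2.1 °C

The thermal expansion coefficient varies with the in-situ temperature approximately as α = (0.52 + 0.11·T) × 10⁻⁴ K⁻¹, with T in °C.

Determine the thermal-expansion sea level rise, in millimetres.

263 mm of thermosteric rise

Layer 1: α = (0.52 + 0.11×22)×10⁻⁴ = 2.94×10⁻⁴ K⁻¹
Layer 2: α = (0.52 + 0.11×18)×10⁻⁴ = 2.5×10⁻⁴ K⁻¹
Layer 3: α = (0.52 + 0.11×8.4)×10⁻⁴ = 1.444×10⁻⁴ K⁻¹
Layer 4: α = (0.52 + 0.11×2.1)×10⁻⁴ = 0.751×10⁻⁴ K⁻¹
1.5 × 230 × 2.94×10⁻⁴ = 0.10143 m
2.5×10⁻⁴ × 0.81 × 550 = 0.111375 m
780–1500 m: 0.21 × 720 × 1.444×10⁻⁴ = 0.02183328 m
Layer 4: 0.751×10⁻⁴ × 0.24 × 1600 = 0.0288384 m
Δh = 0.10143 + 0.111375 + 0.02183328 + 0.0288384 = 0.26347668 m ≈ 263 mm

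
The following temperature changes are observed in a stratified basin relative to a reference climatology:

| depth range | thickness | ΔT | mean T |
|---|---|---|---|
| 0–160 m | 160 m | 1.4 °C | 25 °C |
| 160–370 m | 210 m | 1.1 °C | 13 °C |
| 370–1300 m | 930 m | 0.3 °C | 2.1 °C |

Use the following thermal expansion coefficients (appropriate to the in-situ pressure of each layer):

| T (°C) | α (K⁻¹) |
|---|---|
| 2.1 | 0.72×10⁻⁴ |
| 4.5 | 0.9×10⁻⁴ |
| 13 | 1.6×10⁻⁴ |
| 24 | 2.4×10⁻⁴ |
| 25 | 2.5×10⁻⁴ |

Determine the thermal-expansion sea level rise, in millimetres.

Layer 1 at 25 °C → α = 2.5×10⁻⁴ K⁻¹
Layer 2 at 13 °C → α = 1.6×10⁻⁴ K⁻¹
Layer 3 at 2.1 °C → α = 0.72×10⁻⁴ K⁻¹
160 × 2.5×10⁻⁴ × 1.4 = 0.05600 m
1.1 × 1.6×10⁻⁴ × 210 = 0.03696 m
370–1300 m: 0.3 × 930 × 0.72×10⁻⁴ = 0.020088 m
Δh = 0.05600 + 0.03696 + 0.020088 = 0.113048 m

about 113 mm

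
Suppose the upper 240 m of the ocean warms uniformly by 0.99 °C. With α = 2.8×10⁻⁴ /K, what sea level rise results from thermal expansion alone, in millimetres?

Δh = 66.5 mm

Δh = αΔT·H = 2.8×10⁻⁴ × 0.99 × 240 = 0.066528 m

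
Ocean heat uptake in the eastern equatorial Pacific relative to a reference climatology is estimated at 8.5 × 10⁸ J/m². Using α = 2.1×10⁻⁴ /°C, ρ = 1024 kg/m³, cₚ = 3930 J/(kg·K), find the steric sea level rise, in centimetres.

Δh = αQ/(ρcₚ) = 2.1×10⁻⁴ × 8.5×10⁸ / (1024 × 3930) ≈ 0.044355 m

about 4.44 cm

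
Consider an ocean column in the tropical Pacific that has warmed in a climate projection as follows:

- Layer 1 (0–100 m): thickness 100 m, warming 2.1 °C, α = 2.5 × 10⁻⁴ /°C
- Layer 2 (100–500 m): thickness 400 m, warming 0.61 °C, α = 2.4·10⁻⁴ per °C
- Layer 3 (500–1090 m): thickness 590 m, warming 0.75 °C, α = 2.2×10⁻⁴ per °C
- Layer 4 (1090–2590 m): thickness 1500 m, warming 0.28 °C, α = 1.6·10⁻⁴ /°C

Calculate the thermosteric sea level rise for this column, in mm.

about 276 mm

2.5×10⁻⁴ × 2.1 × 100 = 0.05250 m
100–500 m: 0.61 × 2.4×10⁻⁴ × 400 = 0.05856 m
500–1090 m: 0.75 × 590 × 2.2×10⁻⁴ = 0.09735 m
1500 × 0.28 × 1.6×10⁻⁴ = 0.06720 m
Δh = 0.05250 + 0.05856 + 0.09735 + 0.06720 = 0.27561 m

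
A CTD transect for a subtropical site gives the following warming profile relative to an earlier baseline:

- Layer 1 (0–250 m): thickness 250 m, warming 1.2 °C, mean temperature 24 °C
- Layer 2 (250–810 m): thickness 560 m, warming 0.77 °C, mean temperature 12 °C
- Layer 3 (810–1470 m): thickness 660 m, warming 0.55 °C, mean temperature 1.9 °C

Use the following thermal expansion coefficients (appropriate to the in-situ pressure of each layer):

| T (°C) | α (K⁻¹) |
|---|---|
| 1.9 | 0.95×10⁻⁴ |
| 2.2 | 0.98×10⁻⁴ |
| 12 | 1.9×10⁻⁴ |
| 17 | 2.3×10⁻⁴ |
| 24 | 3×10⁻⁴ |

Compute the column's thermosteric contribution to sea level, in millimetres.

Δh ≈ 206 mm

Layer 1 at 24 °C → α = 3×10⁻⁴ K⁻¹
Layer 2 at 12 °C → α = 1.9×10⁻⁴ K⁻¹
Layer 3 at 1.9 °C → α = 0.95×10⁻⁴ K⁻¹
Layer 1: 250 × 3×10⁻⁴ × 1.2 = 0.09000 m
560 × 0.77 × 1.9×10⁻⁴ = 0.081928 m
Layer 3: 0.55 × 0.95×10⁻⁴ × 660 = 0.034485 m
Δh = 0.09000 + 0.081928 + 0.034485 = 0.206413 m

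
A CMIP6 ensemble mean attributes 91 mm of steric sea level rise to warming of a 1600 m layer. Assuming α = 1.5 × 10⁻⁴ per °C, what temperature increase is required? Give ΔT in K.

ΔT ≈ 0.38 K

ΔT = Δh/(αH) = 0.091 / (1.5×10⁻⁴ × 1600) ≈ 0.3792 K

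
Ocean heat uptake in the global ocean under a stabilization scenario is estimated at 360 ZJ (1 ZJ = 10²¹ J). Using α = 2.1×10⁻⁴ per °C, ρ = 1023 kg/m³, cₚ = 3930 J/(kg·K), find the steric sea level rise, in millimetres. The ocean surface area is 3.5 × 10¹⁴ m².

Per unit area: Q = 360×10²¹ / (3.5×10¹⁴) ≈ 1.029×10⁹ J/m²
Δh = αQ/(ρcₚ) = 2.1×10⁻⁴ × 1.029×10⁹ / (1023 × 3930) ≈ 0.053749 m

54 mm of thermosteric rise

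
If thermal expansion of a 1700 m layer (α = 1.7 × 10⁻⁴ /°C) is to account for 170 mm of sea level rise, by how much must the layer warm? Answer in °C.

0.588 °C

ΔT = Δh/(αH) = 0.17 / (1.7×10⁻⁴ × 1700) ≈ 0.5882 °C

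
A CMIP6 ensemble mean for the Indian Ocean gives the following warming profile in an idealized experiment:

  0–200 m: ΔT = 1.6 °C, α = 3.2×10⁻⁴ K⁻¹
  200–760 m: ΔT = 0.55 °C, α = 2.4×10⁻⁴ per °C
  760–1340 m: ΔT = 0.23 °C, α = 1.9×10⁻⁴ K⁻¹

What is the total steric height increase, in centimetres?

200 × 3.2×10⁻⁴ × 1.6 = 0.10240 m
2.4×10⁻⁴ × 0.55 × 560 = 0.07392 m
580 × 0.23 × 1.9×10⁻⁴ = 0.025346 m
Δh = 0.10240 + 0.07392 + 0.025346 = 0.201666 m

20 cm of thermosteric rise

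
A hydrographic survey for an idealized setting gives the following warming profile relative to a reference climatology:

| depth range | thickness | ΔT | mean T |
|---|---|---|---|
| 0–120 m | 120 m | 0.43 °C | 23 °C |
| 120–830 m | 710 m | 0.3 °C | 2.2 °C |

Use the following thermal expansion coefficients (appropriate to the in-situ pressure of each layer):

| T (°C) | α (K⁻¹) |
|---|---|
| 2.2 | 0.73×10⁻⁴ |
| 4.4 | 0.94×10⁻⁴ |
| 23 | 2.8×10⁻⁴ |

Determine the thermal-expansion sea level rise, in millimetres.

Layer 1 at 23 °C → α = 2.8×10⁻⁴ K⁻¹
Layer 2 at 2.2 °C → α = 0.73×10⁻⁴ K⁻¹
2.8×10⁻⁴ × 0.43 × 120 = 0.014448 m
Layer 2: 0.3 × 0.73×10⁻⁴ × 710 = 0.015549 m
Δh = 0.014448 + 0.015549 = 0.029997 m

about 30.0 mm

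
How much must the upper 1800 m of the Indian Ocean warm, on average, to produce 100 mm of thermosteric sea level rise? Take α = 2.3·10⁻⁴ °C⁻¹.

ΔT = Δh/(αH) = 0.1 / (2.3×10⁻⁴ × 1800) ≈ 0.2415 °C

0.242 °C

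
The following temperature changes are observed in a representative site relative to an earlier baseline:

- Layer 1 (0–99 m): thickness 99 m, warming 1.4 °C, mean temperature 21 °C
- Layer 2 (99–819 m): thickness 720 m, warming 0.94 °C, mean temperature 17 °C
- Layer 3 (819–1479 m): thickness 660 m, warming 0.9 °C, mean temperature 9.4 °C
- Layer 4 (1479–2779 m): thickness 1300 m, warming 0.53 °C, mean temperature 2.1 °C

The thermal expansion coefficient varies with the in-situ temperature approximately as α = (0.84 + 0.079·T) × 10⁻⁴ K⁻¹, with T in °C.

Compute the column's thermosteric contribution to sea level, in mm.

350 mm

Layer 1: α = (0.84 + 0.079×21)×10⁻⁴ = 2.499×10⁻⁴ K⁻¹
Layer 2: α = (0.84 + 0.079×17)×10⁻⁴ = 2.183×10⁻⁴ K⁻¹
Layer 3: α = (0.84 + 0.079×9.4)×10⁻⁴ = 1.5826×10⁻⁴ K⁻¹
Layer 4: α = (0.84 + 0.079×2.1)×10⁻⁴ = 1.0059×10⁻⁴ K⁻¹
Layer 1: 99 × 1.4 × 2.499×10⁻⁴ = 0.03463614 m
Layer 2: 720 × 0.94 × 2.183×10⁻⁴ = 0.14774544 m
660 × 1.5826×10⁻⁴ × 0.9 = 0.09400644 m
1479–2779 m: 0.53 × 1.0059×10⁻⁴ × 1300 = 0.06930651 m
Δh = 0.03463614 + 0.14774544 + 0.09400644 + 0.06930651 = 0.34569453 m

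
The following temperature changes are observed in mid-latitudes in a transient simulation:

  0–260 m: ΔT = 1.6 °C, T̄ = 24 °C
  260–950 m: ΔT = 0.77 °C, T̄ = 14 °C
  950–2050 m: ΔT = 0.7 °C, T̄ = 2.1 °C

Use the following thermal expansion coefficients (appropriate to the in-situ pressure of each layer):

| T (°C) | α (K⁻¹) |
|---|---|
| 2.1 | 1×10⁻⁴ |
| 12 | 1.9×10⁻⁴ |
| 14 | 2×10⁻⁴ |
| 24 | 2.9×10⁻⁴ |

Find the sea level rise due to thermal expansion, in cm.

Layer 1 at 24 °C → α = 2.9×10⁻⁴ K⁻¹
Layer 2 at 14 °C → α = 2×10⁻⁴ K⁻¹
Layer 3 at 2.1 °C → α = 1×10⁻⁴ K⁻¹
0–260 m: 1.6 × 260 × 2.9×10⁻⁴ = 0.12064 m
690 × 0.77 × 2×10⁻⁴ = 0.10626 m
1100 × 1×10⁻⁴ × 0.7 = 0.07700 m
Δh = 0.12064 + 0.10626 + 0.07700 = 0.30390 m

Δh = 30 cm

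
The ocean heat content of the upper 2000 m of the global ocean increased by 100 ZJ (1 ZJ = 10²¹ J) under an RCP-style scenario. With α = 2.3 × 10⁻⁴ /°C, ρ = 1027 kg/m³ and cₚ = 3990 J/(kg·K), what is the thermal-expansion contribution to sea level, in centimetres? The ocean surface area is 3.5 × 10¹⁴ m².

Δh ≈ 1.60 cm

Per unit area: Q = 100×10²¹ / (3.5×10¹⁴) ≈ 2.857×10⁸ J/m²
Δh = αQ/(ρcₚ) = 2.3×10⁻⁴ × 2.857×10⁸ / (1027 × 3990) ≈ 0.016036 m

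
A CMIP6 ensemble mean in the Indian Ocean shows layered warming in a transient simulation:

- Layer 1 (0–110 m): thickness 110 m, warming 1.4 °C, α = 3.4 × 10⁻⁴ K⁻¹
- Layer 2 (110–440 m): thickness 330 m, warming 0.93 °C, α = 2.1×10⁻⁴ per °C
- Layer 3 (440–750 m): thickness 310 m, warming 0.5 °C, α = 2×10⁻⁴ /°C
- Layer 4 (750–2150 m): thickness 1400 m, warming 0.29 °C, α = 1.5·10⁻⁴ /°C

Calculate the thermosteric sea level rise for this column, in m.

Layer 1: 1.4 × 110 × 3.4×10⁻⁴ = 0.05236 m
110–440 m: 330 × 2.1×10⁻⁴ × 0.93 = 0.064449 m
0.5 × 310 × 2×10⁻⁴ = 0.03100 m
750–2150 m: 0.29 × 1400 × 1.5×10⁻⁴ = 0.06090 m
Δh = 0.05236 + 0.064449 + 0.03100 + 0.06090 = 0.208709 m ≈ 0.21 m

Δh ≈ 0.21 m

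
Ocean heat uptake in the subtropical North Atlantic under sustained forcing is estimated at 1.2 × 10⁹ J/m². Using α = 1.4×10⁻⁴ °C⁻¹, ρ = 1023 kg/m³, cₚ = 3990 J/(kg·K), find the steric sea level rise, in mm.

Δh = αQ/(ρcₚ) = 1.4×10⁻⁴ × 1.2×10⁹ / (1023 × 3990) ≈ 0.041159 m

Δh ≈ 41.2 mm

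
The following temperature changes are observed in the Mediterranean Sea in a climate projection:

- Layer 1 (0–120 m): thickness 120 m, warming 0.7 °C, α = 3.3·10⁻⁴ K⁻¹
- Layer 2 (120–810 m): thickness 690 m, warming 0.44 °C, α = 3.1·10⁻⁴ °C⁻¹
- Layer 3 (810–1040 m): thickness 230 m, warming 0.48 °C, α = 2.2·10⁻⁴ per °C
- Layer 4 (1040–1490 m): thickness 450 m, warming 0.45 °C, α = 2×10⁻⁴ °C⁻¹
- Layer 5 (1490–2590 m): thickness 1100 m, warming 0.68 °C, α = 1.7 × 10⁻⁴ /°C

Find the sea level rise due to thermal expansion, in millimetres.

314 mm of thermosteric rise

0–120 m: 120 × 3.3×10⁻⁴ × 0.7 = 0.02772 m
690 × 0.44 × 3.1×10⁻⁴ = 0.094116 m
0.48 × 2.2×10⁻⁴ × 230 = 0.024288 m
0.45 × 2×10⁻⁴ × 450 = 0.04050 m
Layer 5: 1.7×10⁻⁴ × 0.68 × 1100 = 0.12716 m
Δh = 0.02772 + 0.094116 + 0.024288 + 0.04050 + 0.12716 = 0.313784 m ≈ 314 mm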